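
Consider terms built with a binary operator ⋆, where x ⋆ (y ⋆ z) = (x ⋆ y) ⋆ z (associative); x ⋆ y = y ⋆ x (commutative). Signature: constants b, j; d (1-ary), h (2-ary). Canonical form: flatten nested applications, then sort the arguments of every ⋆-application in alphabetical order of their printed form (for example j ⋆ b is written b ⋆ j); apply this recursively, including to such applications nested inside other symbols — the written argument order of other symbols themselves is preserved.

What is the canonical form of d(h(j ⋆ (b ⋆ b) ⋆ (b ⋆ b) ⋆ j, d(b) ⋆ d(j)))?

Descend into:  j ⋆ (b ⋆ b) ⋆ (b ⋆ b) ⋆ j
Un-nest:  j ⋆ b ⋆ b ⋆ b ⋆ b ⋆ j
Sort:  b ⋆ b ⋆ b ⋆ b ⋆ j ⋆ j
Rebuild:  d(h(b ⋆ b ⋆ b ⋆ b ⋆ j ⋆ j, d(b) ⋆ d(j)))

Answer: d(h(b ⋆ b ⋆ b ⋆ b ⋆ j ⋆ j, d(b) ⋆ d(j)))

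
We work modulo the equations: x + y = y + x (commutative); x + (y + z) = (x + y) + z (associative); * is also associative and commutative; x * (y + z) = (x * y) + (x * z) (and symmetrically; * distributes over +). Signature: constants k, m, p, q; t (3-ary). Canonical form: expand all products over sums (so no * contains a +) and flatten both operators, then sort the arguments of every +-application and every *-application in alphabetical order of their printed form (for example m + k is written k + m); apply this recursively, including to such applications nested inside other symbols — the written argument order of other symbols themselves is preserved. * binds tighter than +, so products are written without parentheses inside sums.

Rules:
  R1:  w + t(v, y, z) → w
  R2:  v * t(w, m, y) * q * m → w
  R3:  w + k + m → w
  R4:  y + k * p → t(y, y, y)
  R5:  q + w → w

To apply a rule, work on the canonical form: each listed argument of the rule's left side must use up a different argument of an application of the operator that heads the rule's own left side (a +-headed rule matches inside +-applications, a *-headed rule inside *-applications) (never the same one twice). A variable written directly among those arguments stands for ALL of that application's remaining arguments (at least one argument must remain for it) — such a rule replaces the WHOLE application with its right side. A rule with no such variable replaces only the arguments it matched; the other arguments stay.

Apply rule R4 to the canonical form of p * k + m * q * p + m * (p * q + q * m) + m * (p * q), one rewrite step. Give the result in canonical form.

Answer: t(m * m * q + m * p * q + m * p * q + m * p * q, m * m * q + m * p * q + m * p * q + m * p * q, m * m * q + m * p * q + m * p * q + m * p * q)

Derivation:
Canonical form:  k * p + m * m * q + m * p * q + m * p * q + m * p * q
Apply R4:  consuming k * p;  y := m * m * q + m * p * q + m * p * q + m * p * q
Every leftover argument binds to the variable; the entire application is replaced.
New term:  t(m * m * q + m * p * q + m * p * q + m * p * q, m * m * q + m * p * q + m * p * q + m * p * q, m * m * q + m * p * q + m * p * q + m * p * q)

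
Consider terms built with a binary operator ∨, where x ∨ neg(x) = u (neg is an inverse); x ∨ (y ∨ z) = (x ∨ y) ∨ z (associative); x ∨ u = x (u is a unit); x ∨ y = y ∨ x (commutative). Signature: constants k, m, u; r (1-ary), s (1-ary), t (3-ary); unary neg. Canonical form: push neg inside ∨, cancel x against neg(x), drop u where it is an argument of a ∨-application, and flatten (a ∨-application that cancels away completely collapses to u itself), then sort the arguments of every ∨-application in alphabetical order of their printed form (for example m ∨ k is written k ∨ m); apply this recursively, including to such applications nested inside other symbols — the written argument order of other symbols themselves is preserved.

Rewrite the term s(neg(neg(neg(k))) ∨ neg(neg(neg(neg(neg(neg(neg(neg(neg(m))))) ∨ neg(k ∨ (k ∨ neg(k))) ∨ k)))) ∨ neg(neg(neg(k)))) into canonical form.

Focus inside:  neg(neg(neg(k))) ∨ neg(neg(neg(neg(neg(neg(neg(neg(neg(m))))) ∨ neg(k ∨ (k ∨ neg(k))) ∨ k)))) ∨ neg(neg(neg(k)))
Push neg inside:  distribute neg over ∨ and collapse double neg
Combine occurrences:  neg(k) ∨ neg(k) ∨ neg(m)
Reassemble:  s(neg(k) ∨ neg(k) ∨ neg(m))

Answer: s(neg(k) ∨ neg(k) ∨ neg(m))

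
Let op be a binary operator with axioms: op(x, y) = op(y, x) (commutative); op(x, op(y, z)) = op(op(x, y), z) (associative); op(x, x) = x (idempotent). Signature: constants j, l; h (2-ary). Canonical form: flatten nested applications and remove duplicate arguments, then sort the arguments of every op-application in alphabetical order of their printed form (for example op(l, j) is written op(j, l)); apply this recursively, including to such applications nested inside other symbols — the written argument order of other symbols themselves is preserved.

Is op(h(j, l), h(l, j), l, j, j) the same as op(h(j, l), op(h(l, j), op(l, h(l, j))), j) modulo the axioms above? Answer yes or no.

Left:  op(h(j, l), h(l, j), l, j, j)
  Idempotence:  drop duplicate j
  Order the arguments:  op(h(j, l), h(l, j), j, l)
Right:  op(h(j, l), op(h(l, j), op(l, h(l, j))), j)
  Flatten:  op(h(j, l), h(l, j), l, h(l, j), j)
  Idempotence:  drop duplicate h(l, j)
  Sort arguments:  op(h(j, l), h(l, j), j, l)

Answer: yes — both canonical forms are op(h(j, l), h(l, j), j, l)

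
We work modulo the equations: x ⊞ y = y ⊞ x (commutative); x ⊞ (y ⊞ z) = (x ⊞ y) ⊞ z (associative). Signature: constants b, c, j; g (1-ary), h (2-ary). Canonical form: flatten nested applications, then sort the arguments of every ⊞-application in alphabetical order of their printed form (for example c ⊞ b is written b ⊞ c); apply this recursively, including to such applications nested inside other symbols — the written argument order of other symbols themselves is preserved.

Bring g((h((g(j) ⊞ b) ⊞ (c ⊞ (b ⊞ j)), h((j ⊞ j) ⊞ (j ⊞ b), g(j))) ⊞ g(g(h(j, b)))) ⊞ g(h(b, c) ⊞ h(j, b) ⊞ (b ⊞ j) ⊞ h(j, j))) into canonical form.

Work inside:  (h((g(j) ⊞ b) ⊞ (c ⊞ (b ⊞ j)), h((j ⊞ j) ⊞ (j ⊞ b), g(j))) ⊞ g(g(h(j, b)))) ⊞ g(h(b, c) ⊞ h(j, b) ⊞ (b ⊞ j) ⊞ h(j, j))
Flatten:  h((g(j) ⊞ b) ⊞ (c ⊞ (b ⊞ j)), h((j ⊞ j) ⊞ (j ⊞ b), g(j))) ⊞ g(g(h(j, b))) ⊞ g(h(b, c) ⊞ h(j, b) ⊞ (b ⊞ j) ⊞ h(j, j))
Canonicalize subterm:  h((g(j) ⊞ b) ⊞ (c ⊞ (b ⊞ j)), h((j ⊞ j) ⊞ (j ⊞ b), g(j)))  →  h(b ⊞ b ⊞ c ⊞ g(j) ⊞ j, h(b ⊞ j ⊞ j ⊞ j, g(j)))
Simplify inside:  g(h(b, c) ⊞ h(j, b) ⊞ (b ⊞ j) ⊞ h(j, j))  →  g(b ⊞ h(b, c) ⊞ h(j, b) ⊞ h(j, j) ⊞ j)
Sort:  g(b ⊞ h(b, c) ⊞ h(j, b) ⊞ h(j, j) ⊞ j) ⊞ g(g(h(j, b))) ⊞ h(b ⊞ b ⊞ c ⊞ g(j) ⊞ j, h(b ⊞ j ⊞ j ⊞ j, g(j)))
Rebuild:  g(g(b ⊞ h(b, c) ⊞ h(j, b) ⊞ h(j, j) ⊞ j) ⊞ g(g(h(j, b))) ⊞ h(b ⊞ b ⊞ c ⊞ g(j) ⊞ j, h(b ⊞ j ⊞ j ⊞ j, g(j))))

Answer: g(g(b ⊞ h(b, c) ⊞ h(j, b) ⊞ h(j, j) ⊞ j) ⊞ g(g(h(j, b))) ⊞ h(b ⊞ b ⊞ c ⊞ g(j) ⊞ j, h(b ⊞ j ⊞ j ⊞ j, g(j))))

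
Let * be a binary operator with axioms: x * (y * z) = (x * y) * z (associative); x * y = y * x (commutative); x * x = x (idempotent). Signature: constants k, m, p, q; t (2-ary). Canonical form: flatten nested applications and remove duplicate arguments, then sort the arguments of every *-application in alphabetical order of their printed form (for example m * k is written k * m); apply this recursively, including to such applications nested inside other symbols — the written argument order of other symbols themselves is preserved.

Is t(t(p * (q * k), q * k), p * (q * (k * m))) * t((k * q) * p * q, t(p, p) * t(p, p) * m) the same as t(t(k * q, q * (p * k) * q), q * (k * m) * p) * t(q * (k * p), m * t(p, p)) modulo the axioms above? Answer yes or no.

Left:  t(t(p * (q * k), q * k), p * (q * (k * m))) * t((k * q) * p * q, t(p, p) * t(p, p) * m)
  Inside:  t(t(p * (q * k), q * k), p * (q * (k * m)))  →  t(t(k * p * q, k * q), k * m * p * q)
  Inside:  t((k * q) * p * q, t(p, p) * t(p, p) * m)  →  t(k * p * q, m * t(p, p))
  Order the arguments:  t(k * p * q, m * t(p, p)) * t(t(k * p * q, k * q), k * m * p * q)
Right:  t(t(k * q, q * (p * k) * q), q * (k * m) * p) * t(q * (k * p), m * t(p, p))
  Canonicalize subterm:  t(t(k * q, q * (p * k) * q), q * (k * m) * p)  →  t(t(k * q, k * p * q), k * m * p * q)
  Simplify inside:  t(q * (k * p), m * t(p, p))  →  t(k * p * q, m * t(p, p))
  Order the arguments:  t(k * p * q, m * t(p, p)) * t(t(k * q, k * p * q), k * m * p * q)

Answer: no — t(k * p * q, m * t(p, p)) * t(t(k * p * q, k * q), k * m * p * q) vs t(k * p * q, m * t(p, p)) * t(t(k * q, k * p * q), k * m * p * q)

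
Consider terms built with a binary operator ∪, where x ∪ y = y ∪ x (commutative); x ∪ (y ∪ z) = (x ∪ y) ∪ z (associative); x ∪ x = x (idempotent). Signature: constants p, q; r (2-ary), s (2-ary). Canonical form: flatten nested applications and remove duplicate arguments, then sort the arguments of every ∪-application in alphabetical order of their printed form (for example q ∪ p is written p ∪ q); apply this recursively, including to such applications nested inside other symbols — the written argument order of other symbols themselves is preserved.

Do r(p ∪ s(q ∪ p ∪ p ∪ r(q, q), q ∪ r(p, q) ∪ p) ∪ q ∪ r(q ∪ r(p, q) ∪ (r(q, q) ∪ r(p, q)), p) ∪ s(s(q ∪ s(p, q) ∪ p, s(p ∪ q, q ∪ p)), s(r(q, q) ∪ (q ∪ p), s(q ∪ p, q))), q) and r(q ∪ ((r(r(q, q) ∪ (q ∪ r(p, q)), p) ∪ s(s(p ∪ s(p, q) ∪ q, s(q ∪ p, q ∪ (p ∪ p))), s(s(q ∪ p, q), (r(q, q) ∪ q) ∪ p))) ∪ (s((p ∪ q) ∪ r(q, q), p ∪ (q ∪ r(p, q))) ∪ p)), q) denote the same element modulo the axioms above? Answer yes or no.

Left:  r(p ∪ s(q ∪ p ∪ p ∪ r(q, q), q ∪ r(p, q) ∪ p) ∪ q ∪ r(q ∪ r(p, q) ∪ (r(q, q) ∪ r(p, q)), p) ∪ s(s(q ∪ s(p, q) ∪ p, s(p ∪ q, q ∪ p)), s(r(q, q) ∪ (q ∪ p), s(q ∪ p, q))), q)
  Focus inside:  p ∪ s(q ∪ p ∪ p ∪ r(q, q), q ∪ r(p, q) ∪ p) ∪ q ∪ r(q ∪ r(p, q) ∪ (r(q, q) ∪ r(p, q)), p) ∪ s(s(q ∪ s(p, q) ∪ p, s(p ∪ q, q ∪ p)), s(r(q, q) ∪ (q ∪ p), s(q ∪ p, q)))
  Simplify inside:  s(q ∪ p ∪ p ∪ r(q, q), q ∪ r(p, q) ∪ p)  →  s(p ∪ q ∪ r(q, q), p ∪ q ∪ r(p, q))
  Inside:  r(q ∪ r(p, q) ∪ (r(q, q) ∪ r(p, q)), p)  →  r(q ∪ r(p, q) ∪ r(q, q), p)
  Canonicalize subterm:  s(s(q ∪ s(p, q) ∪ p, s(p ∪ q, q ∪ p)), s(r(q, q) ∪ (q ∪ p), s(q ∪ p, q)))  →  s(s(p ∪ q ∪ s(p, q), s(p ∪ q, p ∪ q)), s(p ∪ q ∪ r(q, q), s(p ∪ q, q)))
  Order the arguments:  p ∪ q ∪ r(q ∪ r(p, q) ∪ r(q, q), p) ∪ s(p ∪ q ∪ r(q, q), p ∪ q ∪ r(p, q)) ∪ s(s(p ∪ q ∪ s(p, q), s(p ∪ q, p ∪ q)), s(p ∪ q ∪ r(q, q), s(p ∪ q, q)))
  Reassemble:  r(p ∪ q ∪ r(q ∪ r(p, q) ∪ r(q, q), p) ∪ s(p ∪ q ∪ r(q, q), p ∪ q ∪ r(p, q)) ∪ s(s(p ∪ q ∪ s(p, q), s(p ∪ q, p ∪ q)), s(p ∪ q ∪ r(q, q), s(p ∪ q, q))), q)
Right:  r(q ∪ ((r(r(q, q) ∪ (q ∪ r(p, q)), p) ∪ s(s(p ∪ s(p, q) ∪ q, s(q ∪ p, q ∪ (p ∪ p))), s(s(q ∪ p, q), (r(q, q) ∪ q) ∪ p))) ∪ (s((p ∪ q) ∪ r(q, q), p ∪ (q ∪ r(p, q))) ∪ p)), q)
  Work inside:  q ∪ ((r(r(q, q) ∪ (q ∪ r(p, q)), p) ∪ s(s(p ∪ s(p, q) ∪ q, s(q ∪ p, q ∪ (p ∪ p))), s(s(q ∪ p, q), (r(q, q) ∪ q) ∪ p))) ∪ (s((p ∪ q) ∪ r(q, q), p ∪ (q ∪ r(p, q))) ∪ p))
  Un-nest:  q ∪ r(r(q, q) ∪ (q ∪ r(p, q)), p) ∪ s(s(p ∪ s(p, q) ∪ q, s(q ∪ p, q ∪ (p ∪ p))), s(s(q ∪ p, q), (r(q, q) ∪ q) ∪ p)) ∪ s((p ∪ q) ∪ r(q, q), p ∪ (q ∪ r(p, q))) ∪ p
  Inside:  r(r(q, q) ∪ (q ∪ r(p, q)), p)  →  r(q ∪ r(p, q) ∪ r(q, q), p)
  Inside:  s(s(p ∪ s(p, q) ∪ q, s(q ∪ p, q ∪ (p ∪ p))), s(s(q ∪ p, q), (r(q, q) ∪ q) ∪ p))  →  s(s(p ∪ q ∪ s(p, q), s(p ∪ q, p ∪ q)), s(s(p ∪ q, q), p ∪ q ∪ r(q, q)))
  Inside:  s((p ∪ q) ∪ r(q, q), p ∪ (q ∪ r(p, q)))  →  s(p ∪ q ∪ r(q, q), p ∪ q ∪ r(p, q))
  Sort:  p ∪ q ∪ r(q ∪ r(p, q) ∪ r(q, q), p) ∪ s(p ∪ q ∪ r(q, q), p ∪ q ∪ r(p, q)) ∪ s(s(p ∪ q ∪ s(p, q), s(p ∪ q, p ∪ q)), s(s(p ∪ q, q), p ∪ q ∪ r(q, q)))
  Rebuild:  r(p ∪ q ∪ r(q ∪ r(p, q) ∪ r(q, q), p) ∪ s(p ∪ q ∪ r(q, q), p ∪ q ∪ r(p, q)) ∪ s(s(p ∪ q ∪ s(p, q), s(p ∪ q, p ∪ q)), s(s(p ∪ q, q), p ∪ q ∪ r(q, q))), q)

Answer: no — r(p ∪ q ∪ r(q ∪ r(p, q) ∪ r(q, q), p) ∪ s(p ∪ q ∪ r(q, q), p ∪ q ∪ r(p, q)) ∪ s(s(p ∪ q ∪ s(p, q), s(p ∪ q, p ∪ q)), s(p ∪ q ∪ r(q, q), s(p ∪ q, q))), q) vs r(p ∪ q ∪ r(q ∪ r(p, q) ∪ r(q, q), p) ∪ s(p ∪ q ∪ r(q, q), p ∪ q ∪ r(p, q)) ∪ s(s(p ∪ q ∪ s(p, q), s(p ∪ q, p ∪ q)), s(s(p ∪ q, q), p ∪ q ∪ r(q, q))), q)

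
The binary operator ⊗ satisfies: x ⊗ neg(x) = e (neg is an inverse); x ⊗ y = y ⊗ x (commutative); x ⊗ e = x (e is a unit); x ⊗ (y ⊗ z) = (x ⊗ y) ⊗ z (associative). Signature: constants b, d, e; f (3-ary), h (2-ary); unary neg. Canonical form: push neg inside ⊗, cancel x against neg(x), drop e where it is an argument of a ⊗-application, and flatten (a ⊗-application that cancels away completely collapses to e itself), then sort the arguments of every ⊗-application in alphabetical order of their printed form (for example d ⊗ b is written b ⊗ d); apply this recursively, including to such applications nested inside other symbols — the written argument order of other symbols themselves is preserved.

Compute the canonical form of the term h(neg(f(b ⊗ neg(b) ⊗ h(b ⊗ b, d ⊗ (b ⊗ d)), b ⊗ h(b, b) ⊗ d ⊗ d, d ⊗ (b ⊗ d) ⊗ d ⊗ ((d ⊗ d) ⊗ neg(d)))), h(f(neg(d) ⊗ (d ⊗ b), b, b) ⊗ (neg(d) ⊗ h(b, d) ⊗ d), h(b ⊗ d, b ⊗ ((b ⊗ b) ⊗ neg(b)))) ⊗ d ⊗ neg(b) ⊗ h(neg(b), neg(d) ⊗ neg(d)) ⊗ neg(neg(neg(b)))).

Answer: h(neg(f(h(b ⊗ b, b ⊗ d ⊗ d), b ⊗ d ⊗ d ⊗ h(b, b), b ⊗ d ⊗ d ⊗ d ⊗ d)), d ⊗ h(f(b, b, b) ⊗ h(b, d), h(b ⊗ d, b ⊗ b)) ⊗ h(neg(b), neg(d) ⊗ neg(d)) ⊗ neg(b) ⊗ neg(b))

Derivation:
Focus inside:  h(f(neg(d) ⊗ (d ⊗ b), b, b) ⊗ (neg(d) ⊗ h(b, d) ⊗ d), h(b ⊗ d, b ⊗ ((b ⊗ b) ⊗ neg(b)))) ⊗ d ⊗ neg(b) ⊗ h(neg(b), neg(d) ⊗ neg(d)) ⊗ neg(neg(neg(b)))
Push neg inside:  distribute neg over ⊗ and collapse double neg
Collect:  h(f(b, b, b) ⊗ h(b, d), h(b ⊗ d, b ⊗ b)) ⊗ d ⊗ neg(b) ⊗ neg(b) ⊗ h(neg(b), neg(d) ⊗ neg(d))
Sort:  d ⊗ h(f(b, b, b) ⊗ h(b, d), h(b ⊗ d, b ⊗ b)) ⊗ h(neg(b), neg(d) ⊗ neg(d)) ⊗ neg(b) ⊗ neg(b)
Rebuild:  h(neg(f(h(b ⊗ b, b ⊗ d ⊗ d), b ⊗ d ⊗ d ⊗ h(b, b), b ⊗ d ⊗ d ⊗ d ⊗ d)), d ⊗ h(f(b, b, b) ⊗ h(b, d), h(b ⊗ d, b ⊗ b)) ⊗ h(neg(b), neg(d) ⊗ neg(d)) ⊗ neg(b) ⊗ neg(b))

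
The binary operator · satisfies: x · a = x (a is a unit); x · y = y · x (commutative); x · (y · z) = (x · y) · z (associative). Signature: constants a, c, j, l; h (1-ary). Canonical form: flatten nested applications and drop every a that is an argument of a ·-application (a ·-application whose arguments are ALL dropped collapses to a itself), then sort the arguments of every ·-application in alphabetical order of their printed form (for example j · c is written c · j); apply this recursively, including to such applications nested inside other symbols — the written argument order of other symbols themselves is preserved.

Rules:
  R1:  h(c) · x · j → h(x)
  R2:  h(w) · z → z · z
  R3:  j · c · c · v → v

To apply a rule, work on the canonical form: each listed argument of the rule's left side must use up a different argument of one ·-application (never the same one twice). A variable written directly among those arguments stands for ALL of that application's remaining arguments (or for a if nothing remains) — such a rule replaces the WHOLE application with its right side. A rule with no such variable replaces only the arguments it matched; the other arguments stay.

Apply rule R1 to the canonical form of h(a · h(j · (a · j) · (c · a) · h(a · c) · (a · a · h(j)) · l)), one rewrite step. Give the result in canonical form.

Canonical form:  h(h(c · h(c) · h(j) · j · j · l))
Match R1:  consume h(c), j;  x := c · h(j) · j · l
The extension variable absorbs all remaining arguments, so the whole application is rewritten.
Giving:  h(h(h(c · h(j) · j · l)))

Answer: h(h(h(c · h(j) · j · l)))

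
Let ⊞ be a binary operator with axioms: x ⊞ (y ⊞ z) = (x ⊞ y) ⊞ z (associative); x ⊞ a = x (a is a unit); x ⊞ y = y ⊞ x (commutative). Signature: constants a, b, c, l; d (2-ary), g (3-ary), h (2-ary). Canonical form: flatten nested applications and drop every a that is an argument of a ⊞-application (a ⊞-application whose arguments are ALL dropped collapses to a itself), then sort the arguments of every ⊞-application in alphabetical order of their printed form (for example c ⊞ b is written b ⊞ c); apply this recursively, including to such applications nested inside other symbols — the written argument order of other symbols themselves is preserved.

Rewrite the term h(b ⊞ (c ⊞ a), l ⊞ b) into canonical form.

Descend into:  b ⊞ (c ⊞ a)
Merge nested applications:  b ⊞ c ⊞ a
Units out:  drop a
Sort:  b ⊞ c
Reassemble:  h(b ⊞ c, b ⊞ l)

Answer: h(b ⊞ c, b ⊞ l)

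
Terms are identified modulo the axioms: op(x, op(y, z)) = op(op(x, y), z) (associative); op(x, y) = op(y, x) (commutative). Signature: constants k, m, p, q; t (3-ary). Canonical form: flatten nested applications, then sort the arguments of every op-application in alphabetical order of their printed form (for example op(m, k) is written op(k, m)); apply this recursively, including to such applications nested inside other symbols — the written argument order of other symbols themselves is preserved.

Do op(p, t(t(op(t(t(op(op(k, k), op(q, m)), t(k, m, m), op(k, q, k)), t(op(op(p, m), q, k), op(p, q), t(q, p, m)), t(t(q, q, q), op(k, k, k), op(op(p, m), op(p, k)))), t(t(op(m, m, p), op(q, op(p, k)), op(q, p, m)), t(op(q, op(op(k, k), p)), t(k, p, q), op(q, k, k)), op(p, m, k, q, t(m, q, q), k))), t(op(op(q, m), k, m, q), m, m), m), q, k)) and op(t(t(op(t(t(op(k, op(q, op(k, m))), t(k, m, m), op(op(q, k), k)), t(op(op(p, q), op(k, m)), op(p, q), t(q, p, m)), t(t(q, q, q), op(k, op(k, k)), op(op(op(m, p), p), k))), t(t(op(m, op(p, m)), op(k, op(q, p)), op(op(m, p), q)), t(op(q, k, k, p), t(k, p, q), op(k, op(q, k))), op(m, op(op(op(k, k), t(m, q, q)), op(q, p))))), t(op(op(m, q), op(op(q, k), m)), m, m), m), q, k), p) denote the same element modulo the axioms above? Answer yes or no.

Answer: yes — both canonical forms are op(p, t(t(op(t(t(op(k, k, m, q), t(k, m, m), op(k, k, q)), t(op(k, m, p, q), op(p, q), t(q, p, m)), t(t(q, q, q), op(k, k, k), op(k, m, p, p))), t(t(op(m, m, p), op(k, p, q), op(m, p, q)), t(op(k, k, p, q), t(k, p, q), op(k, k, q)), op(k, k, m, p, q, t(m, q, q)))), t(op(k, m, m, q, q), m, m), m), q, k))

Derivation:
Left:  op(p, t(t(op(t(t(op(op(k, k), op(q, m)), t(k, m, m), op(k, q, k)), t(op(op(p, m), q, k), op(p, q), t(q, p, m)), t(t(q, q, q), op(k, k, k), op(op(p, m), op(p, k)))), t(t(op(m, m, p), op(q, op(p, k)), op(q, p, m)), t(op(q, op(op(k, k), p)), t(k, p, q), op(q, k, k)), op(p, m, k, q, t(m, q, q), k))), t(op(op(q, m), k, m, q), m, m), m), q, k))
  Simplify inside:  t(t(op(t(t(op(op(k, k), op(q, m)), t(k, m, m), op(k, q, k)), t(op(op(p, m), q, k), op(p, q), t(q, p, m)), t(t(q, q, q), op(k, k, k), op(op(p, m), op(p, k)))), t(t(op(m, m, p), op(q, op(p, k)), op(q, p, m)), t(op(q, op(op(k, k), p)), t(k, p, q), op(q, k, k)), op(p, m, k, q, t(m, q, q), k))), t(op(op(q, m), k, m, q), m, m), m), q, k)  →  t(t(op(t(t(op(k, k, m, q), t(k, m, m), op(k, k, q)), t(op(k, m, p, q), op(p, q), t(q, p, m)), t(t(q, q, q), op(k, k, k), op(k, m, p, p))), t(t(op(m, m, p), op(k, p, q), op(m, p, q)), t(op(k, k, p, q), t(k, p, q), op(k, k, q)), op(k, k, m, p, q, t(m, q, q)))), t(op(k, m, m, q, q), m, m), m), q, k)
  Sort:  op(p, t(t(op(t(t(op(k, k, m, q), t(k, m, m), op(k, k, q)), t(op(k, m, p, q), op(p, q), t(q, p, m)), t(t(q, q, q), op(k, k, k), op(k, m, p, p))), t(t(op(m, m, p), op(k, p, q), op(m, p, q)), t(op(k, k, p, q), t(k, p, q), op(k, k, q)), op(k, k, m, p, q, t(m, q, q)))), t(op(k, m, m, q, q), m, m), m), q, k))
Right:  op(t(t(op(t(t(op(k, op(q, op(k, m))), t(k, m, m), op(op(q, k), k)), t(op(op(p, q), op(k, m)), op(p, q), t(q, p, m)), t(t(q, q, q), op(k, op(k, k)), op(op(op(m, p), p), k))), t(t(op(m, op(p, m)), op(k, op(q, p)), op(op(m, p), q)), t(op(q, k, k, p), t(k, p, q), op(k, op(q, k))), op(m, op(op(op(k, k), t(m, q, q)), op(q, p))))), t(op(op(m, q), op(op(q, k), m)), m, m), m), q, k), p)
  Inside:  t(t(op(t(t(op(k, op(q, op(k, m))), t(k, m, m), op(op(q, k), k)), t(op(op(p, q), op(k, m)), op(p, q), t(q, p, m)), t(t(q, q, q), op(k, op(k, k)), op(op(op(m, p), p), k))), t(t(op(m, op(p, m)), op(k, op(q, p)), op(op(m, p), q)), t(op(q, k, k, p), t(k, p, q), op(k, op(q, k))), op(m, op(op(op(k, k), t(m, q, q)), op(q, p))))), t(op(op(m, q), op(op(q, k), m)), m, m), m), q, k)  →  t(t(op(t(t(op(k, k, m, q), t(k, m, m), op(k, k, q)), t(op(k, m, p, q), op(p, q), t(q, p, m)), t(t(q, q, q), op(k, k, k), op(k, m, p, p))), t(t(op(m, m, p), op(k, p, q), op(m, p, q)), t(op(k, k, p, q), t(k, p, q), op(k, k, q)), op(k, k, m, p, q, t(m, q, q)))), t(op(k, m, m, q, q), m, m), m), q, k)
  Sort arguments:  op(p, t(t(op(t(t(op(k, k, m, q), t(k, m, m), op(k, k, q)), t(op(k, m, p, q), op(p, q), t(q, p, m)), t(t(q, q, q), op(k, k, k), op(k, m, p, p))), t(t(op(m, m, p), op(k, p, q), op(m, p, q)), t(op(k, k, p, q), t(k, p, q), op(k, k, q)), op(k, k, m, p, q, t(m, q, q)))), t(op(k, m, m, q, q), m, m), m), q, k))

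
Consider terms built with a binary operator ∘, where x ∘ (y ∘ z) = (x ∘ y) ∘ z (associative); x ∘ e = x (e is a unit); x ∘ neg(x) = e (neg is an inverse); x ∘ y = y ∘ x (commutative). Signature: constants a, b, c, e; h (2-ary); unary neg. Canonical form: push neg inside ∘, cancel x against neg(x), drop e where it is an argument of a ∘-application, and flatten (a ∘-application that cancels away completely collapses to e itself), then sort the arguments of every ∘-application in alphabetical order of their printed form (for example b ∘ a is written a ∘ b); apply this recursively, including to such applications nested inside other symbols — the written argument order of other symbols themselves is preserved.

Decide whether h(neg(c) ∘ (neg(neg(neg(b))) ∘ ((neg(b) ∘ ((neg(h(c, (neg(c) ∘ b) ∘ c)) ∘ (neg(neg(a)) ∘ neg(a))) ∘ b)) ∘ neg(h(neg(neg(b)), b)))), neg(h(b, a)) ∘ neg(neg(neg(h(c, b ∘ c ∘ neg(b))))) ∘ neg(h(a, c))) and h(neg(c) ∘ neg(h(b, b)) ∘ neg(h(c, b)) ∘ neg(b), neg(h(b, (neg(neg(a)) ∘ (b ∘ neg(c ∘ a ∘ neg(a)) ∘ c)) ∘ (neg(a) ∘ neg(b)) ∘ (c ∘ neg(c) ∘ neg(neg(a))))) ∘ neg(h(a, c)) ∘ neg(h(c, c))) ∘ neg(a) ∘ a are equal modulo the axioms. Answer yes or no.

Answer: yes — both canonical forms are h(neg(b) ∘ neg(c) ∘ neg(h(b, b)) ∘ neg(h(c, b)), neg(h(a, c)) ∘ neg(h(b, a)) ∘ neg(h(c, c)))

Derivation:
Left:  h(neg(c) ∘ (neg(neg(neg(b))) ∘ ((neg(b) ∘ ((neg(h(c, (neg(c) ∘ b) ∘ c)) ∘ (neg(neg(a)) ∘ neg(a))) ∘ b)) ∘ neg(h(neg(neg(b)), b)))), neg(h(b, a)) ∘ neg(neg(neg(h(c, b ∘ c ∘ neg(b))))) ∘ neg(h(a, c)))
  Focus inside:  neg(c) ∘ (neg(neg(neg(b))) ∘ ((neg(b) ∘ ((neg(h(c, (neg(c) ∘ b) ∘ c)) ∘ (neg(neg(a)) ∘ neg(a))) ∘ b)) ∘ neg(h(neg(neg(b)), b))))
  Push neg inside:  distribute neg over ∘ and collapse double neg
  Cancel:  a cancels
  Combine occurrences:  neg(c) ∘ neg(b) ∘ neg(h(c, b)) ∘ neg(h(b, b))
  Sort:  neg(b) ∘ neg(c) ∘ neg(h(b, b)) ∘ neg(h(c, b))
  Reassemble:  h(neg(b) ∘ neg(c) ∘ neg(h(b, b)) ∘ neg(h(c, b)), neg(h(a, c)) ∘ neg(h(b, a)) ∘ neg(h(c, c)))
Right:  h(neg(c) ∘ neg(h(b, b)) ∘ neg(h(c, b)) ∘ neg(b), neg(h(b, (neg(neg(a)) ∘ (b ∘ neg(c ∘ a ∘ neg(a)) ∘ c)) ∘ (neg(a) ∘ neg(b)) ∘ (c ∘ neg(c) ∘ neg(neg(a))))) ∘ neg(h(a, c)) ∘ neg(h(c, c))) ∘ neg(a) ∘ a
  Push neg inside:  distribute neg over ∘ and collapse double neg
  Cancel:  a cancels
  Combine occurrences:  h(neg(b) ∘ neg(c) ∘ neg(h(b, b)) ∘ neg(h(c, b)), neg(h(a, c)) ∘ neg(h(b, a)) ∘ neg(h(c, c)))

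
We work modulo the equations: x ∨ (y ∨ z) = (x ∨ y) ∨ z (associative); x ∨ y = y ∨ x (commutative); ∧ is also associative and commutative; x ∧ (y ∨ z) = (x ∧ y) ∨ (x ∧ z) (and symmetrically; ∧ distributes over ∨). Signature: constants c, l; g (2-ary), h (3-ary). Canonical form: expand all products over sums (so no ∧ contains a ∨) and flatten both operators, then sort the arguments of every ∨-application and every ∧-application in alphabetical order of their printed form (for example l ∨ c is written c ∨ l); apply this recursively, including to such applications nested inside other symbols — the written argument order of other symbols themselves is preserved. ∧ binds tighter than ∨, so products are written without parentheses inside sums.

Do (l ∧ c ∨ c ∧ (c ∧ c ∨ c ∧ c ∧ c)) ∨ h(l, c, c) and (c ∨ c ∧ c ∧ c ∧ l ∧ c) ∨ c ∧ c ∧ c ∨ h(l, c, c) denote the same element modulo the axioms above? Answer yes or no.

Left:  (l ∧ c ∨ c ∧ (c ∧ c ∨ c ∧ c ∧ c)) ∨ h(l, c, c)
  Distribute:  c ∧ l ∨ c ∧ c ∧ c ∨ c ∧ c ∧ c ∧ c ∨ h(l, c, c)
  Sort arguments:  c ∧ c ∧ c ∨ c ∧ c ∧ c ∧ c ∨ c ∧ l ∨ h(l, c, c)
Right:  (c ∨ c ∧ c ∧ c ∧ l ∧ c) ∨ c ∧ c ∧ c ∨ h(l, c, c)
  Flatten:  c ∨ c ∧ c ∧ c ∧ c ∧ l ∨ c ∧ c ∧ c ∨ h(l, c, c)
  Sort arguments:  c ∨ c ∧ c ∧ c ∨ c ∧ c ∧ c ∧ c ∧ l ∨ h(l, c, c)

Answer: no — c ∧ c ∧ c ∨ c ∧ c ∧ c ∧ c ∨ c ∧ l ∨ h(l, c, c) vs c ∨ c ∧ c ∧ c ∨ c ∧ c ∧ c ∧ c ∧ l ∨ h(l, c, c)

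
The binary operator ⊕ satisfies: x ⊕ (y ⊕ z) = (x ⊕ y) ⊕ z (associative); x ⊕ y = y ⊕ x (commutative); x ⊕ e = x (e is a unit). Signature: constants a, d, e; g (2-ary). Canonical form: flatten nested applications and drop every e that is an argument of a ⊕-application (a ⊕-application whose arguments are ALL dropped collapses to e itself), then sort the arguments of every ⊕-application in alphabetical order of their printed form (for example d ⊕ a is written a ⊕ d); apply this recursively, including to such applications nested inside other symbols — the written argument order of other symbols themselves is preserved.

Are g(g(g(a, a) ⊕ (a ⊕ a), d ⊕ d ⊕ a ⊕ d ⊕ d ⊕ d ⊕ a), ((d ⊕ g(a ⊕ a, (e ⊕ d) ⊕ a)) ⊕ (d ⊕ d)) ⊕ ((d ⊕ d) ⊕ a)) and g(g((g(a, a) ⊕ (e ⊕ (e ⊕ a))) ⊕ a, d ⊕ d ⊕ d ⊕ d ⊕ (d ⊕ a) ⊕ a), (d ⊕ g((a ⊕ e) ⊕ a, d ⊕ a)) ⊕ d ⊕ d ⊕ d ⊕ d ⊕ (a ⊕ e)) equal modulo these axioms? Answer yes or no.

Left:  g(g(g(a, a) ⊕ (a ⊕ a), d ⊕ d ⊕ a ⊕ d ⊕ d ⊕ d ⊕ a), ((d ⊕ g(a ⊕ a, (e ⊕ d) ⊕ a)) ⊕ (d ⊕ d)) ⊕ ((d ⊕ d) ⊕ a))
  Focus inside:  ((d ⊕ g(a ⊕ a, (e ⊕ d) ⊕ a)) ⊕ (d ⊕ d)) ⊕ ((d ⊕ d) ⊕ a)
  Merge nested applications:  d ⊕ g(a ⊕ a, (e ⊕ d) ⊕ a) ⊕ d ⊕ d ⊕ d ⊕ d ⊕ a
  Canonicalize subterm:  g(a ⊕ a, (e ⊕ d) ⊕ a)  →  g(a ⊕ a, a ⊕ d)
  Sort:  a ⊕ d ⊕ d ⊕ d ⊕ d ⊕ d ⊕ g(a ⊕ a, a ⊕ d)
  Put back:  g(g(a ⊕ a ⊕ g(a, a), a ⊕ a ⊕ d ⊕ d ⊕ d ⊕ d ⊕ d), a ⊕ d ⊕ d ⊕ d ⊕ d ⊕ d ⊕ g(a ⊕ a, a ⊕ d))
Right:  g(g((g(a, a) ⊕ (e ⊕ (e ⊕ a))) ⊕ a, d ⊕ d ⊕ d ⊕ d ⊕ (d ⊕ a) ⊕ a), (d ⊕ g((a ⊕ e) ⊕ a, d ⊕ a)) ⊕ d ⊕ d ⊕ d ⊕ d ⊕ (a ⊕ e))
  Descend into:  (d ⊕ g((a ⊕ e) ⊕ a, d ⊕ a)) ⊕ d ⊕ d ⊕ d ⊕ d ⊕ (a ⊕ e)
  Un-nest:  d ⊕ g((a ⊕ e) ⊕ a, d ⊕ a) ⊕ d ⊕ d ⊕ d ⊕ d ⊕ a ⊕ e
  Inside:  g((a ⊕ e) ⊕ a, d ⊕ a)  →  g(a ⊕ a, a ⊕ d)
  Drop the unit:  drop e
  Order the arguments:  a ⊕ d ⊕ d ⊕ d ⊕ d ⊕ d ⊕ g(a ⊕ a, a ⊕ d)
  Put back:  g(g(a ⊕ a ⊕ g(a, a), a ⊕ a ⊕ d ⊕ d ⊕ d ⊕ d ⊕ d), a ⊕ d ⊕ d ⊕ d ⊕ d ⊕ d ⊕ g(a ⊕ a, a ⊕ d))

Answer: yes — both canonical forms are g(g(a ⊕ a ⊕ g(a, a), a ⊕ a ⊕ d ⊕ d ⊕ d ⊕ d ⊕ d), a ⊕ d ⊕ d ⊕ d ⊕ d ⊕ d ⊕ g(a ⊕ a, a ⊕ d))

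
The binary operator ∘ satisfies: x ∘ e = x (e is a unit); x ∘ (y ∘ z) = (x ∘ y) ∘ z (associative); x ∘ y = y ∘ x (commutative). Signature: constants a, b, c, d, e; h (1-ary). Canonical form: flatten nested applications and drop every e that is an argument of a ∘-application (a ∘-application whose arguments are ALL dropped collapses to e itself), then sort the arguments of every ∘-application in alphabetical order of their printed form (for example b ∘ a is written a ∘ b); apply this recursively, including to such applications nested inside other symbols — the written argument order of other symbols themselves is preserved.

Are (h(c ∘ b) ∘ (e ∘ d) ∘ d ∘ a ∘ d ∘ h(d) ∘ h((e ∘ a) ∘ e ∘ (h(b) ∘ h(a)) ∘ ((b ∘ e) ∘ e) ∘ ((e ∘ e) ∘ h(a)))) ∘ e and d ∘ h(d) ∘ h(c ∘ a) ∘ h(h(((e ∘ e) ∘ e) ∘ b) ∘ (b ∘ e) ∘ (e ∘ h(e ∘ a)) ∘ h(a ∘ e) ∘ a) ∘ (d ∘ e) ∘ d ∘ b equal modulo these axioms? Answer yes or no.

Left:  (h(c ∘ b) ∘ (e ∘ d) ∘ d ∘ a ∘ d ∘ h(d) ∘ h((e ∘ a) ∘ e ∘ (h(b) ∘ h(a)) ∘ ((b ∘ e) ∘ e) ∘ ((e ∘ e) ∘ h(a)))) ∘ e
  Flatten:  h(c ∘ b) ∘ e ∘ d ∘ d ∘ a ∘ d ∘ h(d) ∘ h((e ∘ a) ∘ e ∘ (h(b) ∘ h(a)) ∘ ((b ∘ e) ∘ e) ∘ ((e ∘ e) ∘ h(a))) ∘ e
  Canonicalize subterm:  h(c ∘ b)  →  h(b ∘ c)
  Inside:  h((e ∘ a) ∘ e ∘ (h(b) ∘ h(a)) ∘ ((b ∘ e) ∘ e) ∘ ((e ∘ e) ∘ h(a)))  →  h(a ∘ b ∘ h(a) ∘ h(a) ∘ h(b))
  Drop the unit:  drop e (×2)
  Sort arguments:  a ∘ d ∘ d ∘ d ∘ h(a ∘ b ∘ h(a) ∘ h(a) ∘ h(b)) ∘ h(b ∘ c) ∘ h(d)
Right:  d ∘ h(d) ∘ h(c ∘ a) ∘ h(h(((e ∘ e) ∘ e) ∘ b) ∘ (b ∘ e) ∘ (e ∘ h(e ∘ a)) ∘ h(a ∘ e) ∘ a) ∘ (d ∘ e) ∘ d ∘ b
  Merge nested applications:  d ∘ h(d) ∘ h(c ∘ a) ∘ h(h(((e ∘ e) ∘ e) ∘ b) ∘ (b ∘ e) ∘ (e ∘ h(e ∘ a)) ∘ h(a ∘ e) ∘ a) ∘ d ∘ e ∘ d ∘ b
  Inside:  h(c ∘ a)  →  h(a ∘ c)
  Simplify inside:  h(h(((e ∘ e) ∘ e) ∘ b) ∘ (b ∘ e) ∘ (e ∘ h(e ∘ a)) ∘ h(a ∘ e) ∘ a)  →  h(a ∘ b ∘ h(a) ∘ h(a) ∘ h(b))
  Drop the unit:  drop e
  Order the arguments:  b ∘ d ∘ d ∘ d ∘ h(a ∘ b ∘ h(a) ∘ h(a) ∘ h(b)) ∘ h(a ∘ c) ∘ h(d)

Answer: no — a ∘ d ∘ d ∘ d ∘ h(a ∘ b ∘ h(a) ∘ h(a) ∘ h(b)) ∘ h(b ∘ c) ∘ h(d) vs b ∘ d ∘ d ∘ d ∘ h(a ∘ b ∘ h(a) ∘ h(a) ∘ h(b)) ∘ h(a ∘ c) ∘ h(d)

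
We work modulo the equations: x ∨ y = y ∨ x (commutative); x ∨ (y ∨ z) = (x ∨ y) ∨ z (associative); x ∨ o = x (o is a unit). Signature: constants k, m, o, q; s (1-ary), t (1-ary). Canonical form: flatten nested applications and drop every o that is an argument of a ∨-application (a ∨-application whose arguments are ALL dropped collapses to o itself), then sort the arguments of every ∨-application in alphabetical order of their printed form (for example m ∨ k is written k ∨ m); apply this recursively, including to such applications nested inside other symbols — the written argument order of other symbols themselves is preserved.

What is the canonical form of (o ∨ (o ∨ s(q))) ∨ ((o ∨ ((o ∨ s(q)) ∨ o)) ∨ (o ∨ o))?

Answer: s(q) ∨ s(q)

Derivation:
Un-nest:  o ∨ o ∨ s(q) ∨ o ∨ o ∨ s(q) ∨ o ∨ o ∨ o
Units out:  drop o (×7)
Sort:  s(q) ∨ s(q)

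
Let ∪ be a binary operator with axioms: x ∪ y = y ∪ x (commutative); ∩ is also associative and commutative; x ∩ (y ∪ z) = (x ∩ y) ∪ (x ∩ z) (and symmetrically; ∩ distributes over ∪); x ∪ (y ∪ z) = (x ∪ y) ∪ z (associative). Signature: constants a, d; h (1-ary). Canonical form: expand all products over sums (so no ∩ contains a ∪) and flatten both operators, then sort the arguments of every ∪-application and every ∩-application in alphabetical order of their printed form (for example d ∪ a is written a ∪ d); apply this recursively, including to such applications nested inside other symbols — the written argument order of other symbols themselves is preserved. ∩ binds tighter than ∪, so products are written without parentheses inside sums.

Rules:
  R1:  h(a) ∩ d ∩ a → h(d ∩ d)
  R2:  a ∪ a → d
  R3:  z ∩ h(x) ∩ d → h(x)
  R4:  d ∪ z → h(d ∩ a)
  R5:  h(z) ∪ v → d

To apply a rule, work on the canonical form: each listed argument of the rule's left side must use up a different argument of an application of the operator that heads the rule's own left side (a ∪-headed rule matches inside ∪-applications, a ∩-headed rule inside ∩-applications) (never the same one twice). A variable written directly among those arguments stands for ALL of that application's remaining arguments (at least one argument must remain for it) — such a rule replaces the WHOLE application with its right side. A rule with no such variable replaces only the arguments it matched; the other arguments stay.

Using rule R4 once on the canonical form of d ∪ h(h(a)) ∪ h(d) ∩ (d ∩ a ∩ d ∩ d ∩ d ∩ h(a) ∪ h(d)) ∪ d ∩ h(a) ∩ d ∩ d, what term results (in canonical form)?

Canonical form:  a ∩ d ∩ d ∩ d ∩ d ∩ h(a) ∩ h(d) ∪ d ∪ d ∩ d ∩ d ∩ h(a) ∪ h(d) ∩ h(d) ∪ h(h(a))
Match R4:  consume d;  z := a ∩ d ∩ d ∩ d ∩ d ∩ h(a) ∩ h(d) ∪ d ∩ d ∩ d ∩ h(a) ∪ h(d) ∩ h(d) ∪ h(h(a))
The variable takes the whole remainder — replace the entire application.
Giving:  h(a ∩ d)

Answer: h(a ∩ d)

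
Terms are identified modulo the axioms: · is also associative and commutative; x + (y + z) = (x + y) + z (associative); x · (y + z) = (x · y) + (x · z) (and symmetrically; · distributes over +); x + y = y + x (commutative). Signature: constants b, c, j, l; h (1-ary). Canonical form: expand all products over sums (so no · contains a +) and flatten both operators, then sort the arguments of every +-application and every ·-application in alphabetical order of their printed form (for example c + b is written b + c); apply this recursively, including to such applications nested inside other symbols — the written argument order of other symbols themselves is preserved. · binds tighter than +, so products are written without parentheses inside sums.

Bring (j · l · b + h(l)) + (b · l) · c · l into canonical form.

Un-nest:  b · j · l + h(l) + b · c · l · l
Sort:  b · c · l · l + b · j · l + h(l)

Answer: b · c · l · l + b · j · l + h(l)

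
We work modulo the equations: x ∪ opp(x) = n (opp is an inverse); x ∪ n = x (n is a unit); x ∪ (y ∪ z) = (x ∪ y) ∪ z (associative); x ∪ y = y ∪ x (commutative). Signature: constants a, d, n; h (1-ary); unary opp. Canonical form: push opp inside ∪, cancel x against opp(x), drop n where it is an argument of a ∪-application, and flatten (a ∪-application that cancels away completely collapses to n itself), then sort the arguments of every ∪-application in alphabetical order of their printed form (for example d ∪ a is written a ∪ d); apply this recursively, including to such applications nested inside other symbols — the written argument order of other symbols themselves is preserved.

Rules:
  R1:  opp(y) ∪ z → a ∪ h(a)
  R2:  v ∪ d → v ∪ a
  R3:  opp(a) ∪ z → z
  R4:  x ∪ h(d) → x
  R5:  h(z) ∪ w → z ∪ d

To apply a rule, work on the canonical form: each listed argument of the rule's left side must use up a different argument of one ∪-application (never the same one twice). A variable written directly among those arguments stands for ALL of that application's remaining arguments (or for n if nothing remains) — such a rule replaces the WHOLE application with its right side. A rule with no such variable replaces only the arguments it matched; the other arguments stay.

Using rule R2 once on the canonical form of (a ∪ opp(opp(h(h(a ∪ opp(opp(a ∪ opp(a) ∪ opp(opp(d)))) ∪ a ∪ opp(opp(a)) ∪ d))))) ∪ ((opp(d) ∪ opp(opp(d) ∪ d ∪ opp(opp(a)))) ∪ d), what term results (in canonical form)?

Answer: h(h(a ∪ a ∪ a ∪ a ∪ d))

Derivation:
Canonical form:  h(h(a ∪ a ∪ a ∪ d ∪ d))
Match R2:  consume d;  v := a ∪ a ∪ a ∪ d
The variable takes the whole remainder — replace the entire application.
New term:  h(h(a ∪ a ∪ a ∪ a ∪ d))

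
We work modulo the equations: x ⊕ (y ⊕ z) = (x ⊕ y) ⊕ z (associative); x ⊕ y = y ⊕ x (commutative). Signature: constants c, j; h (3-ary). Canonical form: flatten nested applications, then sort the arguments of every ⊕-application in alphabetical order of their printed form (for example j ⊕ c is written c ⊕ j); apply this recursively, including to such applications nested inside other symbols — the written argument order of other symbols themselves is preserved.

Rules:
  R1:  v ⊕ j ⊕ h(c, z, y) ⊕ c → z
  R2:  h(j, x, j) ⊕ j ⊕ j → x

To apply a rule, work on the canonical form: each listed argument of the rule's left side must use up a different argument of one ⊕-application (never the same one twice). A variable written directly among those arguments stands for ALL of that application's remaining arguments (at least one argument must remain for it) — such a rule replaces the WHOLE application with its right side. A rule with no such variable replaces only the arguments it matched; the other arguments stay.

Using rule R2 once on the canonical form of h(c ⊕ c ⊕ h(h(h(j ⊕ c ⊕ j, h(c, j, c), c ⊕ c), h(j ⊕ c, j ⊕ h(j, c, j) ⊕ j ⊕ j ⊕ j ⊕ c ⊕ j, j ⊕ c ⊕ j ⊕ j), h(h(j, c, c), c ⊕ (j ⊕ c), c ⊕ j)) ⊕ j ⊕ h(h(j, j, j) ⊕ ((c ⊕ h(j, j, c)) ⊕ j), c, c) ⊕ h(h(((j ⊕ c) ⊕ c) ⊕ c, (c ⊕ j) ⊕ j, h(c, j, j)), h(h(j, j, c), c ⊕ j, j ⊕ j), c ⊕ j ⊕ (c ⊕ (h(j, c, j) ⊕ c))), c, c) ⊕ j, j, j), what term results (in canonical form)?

Canonical form:  h(c ⊕ c ⊕ h(h(c ⊕ h(j, j, c) ⊕ h(j, j, j) ⊕ j, c, c) ⊕ h(h(c ⊕ c ⊕ c ⊕ j, c ⊕ j ⊕ j, h(c, j, j)), h(h(j, j, c), c ⊕ j, j ⊕ j), c ⊕ c ⊕ c ⊕ h(j, c, j) ⊕ j) ⊕ h(h(c ⊕ j ⊕ j, h(c, j, c), c ⊕ c), h(c ⊕ j, c ⊕ h(j, c, j) ⊕ j ⊕ j ⊕ j ⊕ j ⊕ j, c ⊕ j ⊕ j ⊕ j), h(h(j, c, c), c ⊕ c ⊕ j, c ⊕ j)) ⊕ j, c, c) ⊕ j, j, j)
Apply R2:  consuming h(j, c, j), j, j;  x := c
Giving:  h(c ⊕ c ⊕ h(h(c ⊕ h(j, j, c) ⊕ h(j, j, j) ⊕ j, c, c) ⊕ h(h(c ⊕ c ⊕ c ⊕ j, c ⊕ j ⊕ j, h(c, j, j)), h(h(j, j, c), c ⊕ j, j ⊕ j), c ⊕ c ⊕ c ⊕ h(j, c, j) ⊕ j) ⊕ h(h(c ⊕ j ⊕ j, h(c, j, c), c ⊕ c), h(c ⊕ j, c ⊕ c ⊕ j ⊕ j ⊕ j, c ⊕ j ⊕ j ⊕ j), h(h(j, c, c), c ⊕ c ⊕ j, c ⊕ j)) ⊕ j, c, c) ⊕ j, j, j)

Answer: h(c ⊕ c ⊕ h(h(c ⊕ h(j, j, c) ⊕ h(j, j, j) ⊕ j, c, c) ⊕ h(h(c ⊕ c ⊕ c ⊕ j, c ⊕ j ⊕ j, h(c, j, j)), h(h(j, j, c), c ⊕ j, j ⊕ j), c ⊕ c ⊕ c ⊕ h(j, c, j) ⊕ j) ⊕ h(h(c ⊕ j ⊕ j, h(c, j, c), c ⊕ c), h(c ⊕ j, c ⊕ c ⊕ j ⊕ j ⊕ j, c ⊕ j ⊕ j ⊕ j), h(h(j, c, c), c ⊕ c ⊕ j, c ⊕ j)) ⊕ j, c, c) ⊕ j, j, j)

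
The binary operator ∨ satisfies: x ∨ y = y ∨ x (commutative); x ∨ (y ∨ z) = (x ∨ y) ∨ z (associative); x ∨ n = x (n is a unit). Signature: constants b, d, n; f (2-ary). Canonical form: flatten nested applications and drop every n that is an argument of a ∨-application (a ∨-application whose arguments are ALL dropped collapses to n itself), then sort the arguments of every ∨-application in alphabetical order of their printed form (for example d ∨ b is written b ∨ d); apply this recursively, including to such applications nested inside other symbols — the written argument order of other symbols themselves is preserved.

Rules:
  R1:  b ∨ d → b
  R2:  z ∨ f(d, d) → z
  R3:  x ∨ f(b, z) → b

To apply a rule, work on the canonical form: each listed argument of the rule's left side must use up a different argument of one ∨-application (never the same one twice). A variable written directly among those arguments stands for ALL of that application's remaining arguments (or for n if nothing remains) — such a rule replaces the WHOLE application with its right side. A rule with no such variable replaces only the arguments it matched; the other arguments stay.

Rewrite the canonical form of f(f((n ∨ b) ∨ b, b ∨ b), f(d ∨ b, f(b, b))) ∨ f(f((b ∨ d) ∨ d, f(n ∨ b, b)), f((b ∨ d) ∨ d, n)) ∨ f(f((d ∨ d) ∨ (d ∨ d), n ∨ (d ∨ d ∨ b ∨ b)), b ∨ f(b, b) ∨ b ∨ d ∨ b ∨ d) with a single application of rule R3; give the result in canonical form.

Canonical form:  f(f(b ∨ b, b ∨ b), f(b ∨ d, f(b, b))) ∨ f(f(b ∨ d ∨ d, f(b, b)), f(b ∨ d ∨ d, n)) ∨ f(f(d ∨ d ∨ d ∨ d, b ∨ b ∨ d ∨ d), b ∨ b ∨ b ∨ d ∨ d ∨ f(b, b))
R3 matches:  uses f(b, b);  x := b ∨ b ∨ b ∨ d ∨ d, z := b
Every leftover argument binds to the variable; the entire application is replaced.
Giving:  f(f(b ∨ b, b ∨ b), f(b ∨ d, f(b, b))) ∨ f(f(b ∨ d ∨ d, f(b, b)), f(b ∨ d ∨ d, n)) ∨ f(f(d ∨ d ∨ d ∨ d, b ∨ b ∨ d ∨ d), b)

Answer: f(f(b ∨ b, b ∨ b), f(b ∨ d, f(b, b))) ∨ f(f(b ∨ d ∨ d, f(b, b)), f(b ∨ d ∨ d, n)) ∨ f(f(d ∨ d ∨ d ∨ d, b ∨ b ∨ d ∨ d), b)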